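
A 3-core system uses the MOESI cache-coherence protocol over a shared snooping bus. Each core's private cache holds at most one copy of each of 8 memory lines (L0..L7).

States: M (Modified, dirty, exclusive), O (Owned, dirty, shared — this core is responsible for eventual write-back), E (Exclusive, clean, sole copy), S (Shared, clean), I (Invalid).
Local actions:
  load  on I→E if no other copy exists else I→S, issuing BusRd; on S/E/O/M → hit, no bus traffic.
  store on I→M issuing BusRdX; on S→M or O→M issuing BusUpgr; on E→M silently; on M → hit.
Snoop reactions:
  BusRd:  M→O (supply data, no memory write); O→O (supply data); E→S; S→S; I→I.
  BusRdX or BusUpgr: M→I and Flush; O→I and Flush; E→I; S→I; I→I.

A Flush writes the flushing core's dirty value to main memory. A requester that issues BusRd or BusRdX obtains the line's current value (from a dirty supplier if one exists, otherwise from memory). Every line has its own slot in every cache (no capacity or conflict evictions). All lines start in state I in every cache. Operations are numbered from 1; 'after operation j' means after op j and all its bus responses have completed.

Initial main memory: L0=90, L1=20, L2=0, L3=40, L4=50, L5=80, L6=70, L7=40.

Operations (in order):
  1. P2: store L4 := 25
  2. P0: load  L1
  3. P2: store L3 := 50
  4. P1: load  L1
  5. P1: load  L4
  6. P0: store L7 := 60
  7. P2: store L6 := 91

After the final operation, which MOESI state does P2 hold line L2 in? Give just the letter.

state = I

step 1: P2: store L4 := 25  ⟶  IIM  (L4)  txn=BusRdX  M[L4]=50
step 2: P0: load  L1  ⟶  EII  (L1)  txn=BusRd  M[L1]=20
step 3: P2: store L3 := 50  ⟶  IIM  (L3)  txn=BusRdX  M[L3]=40
step 4: P1: load  L1  ⟶  SSI  (L1)  txn=BusRd  M[L1]=20
step 5: P1: load  L4  ⟶  ISO  (L4)  txn=BusRd  M[L4]=50
step 6: P0: store L7 := 60  ⟶  MII  (L7)  txn=BusRdX  M[L7]=40
step 7: P2: store L6 := 91  ⟶  IIM  (L6)  txn=BusRdX  M[L6]=70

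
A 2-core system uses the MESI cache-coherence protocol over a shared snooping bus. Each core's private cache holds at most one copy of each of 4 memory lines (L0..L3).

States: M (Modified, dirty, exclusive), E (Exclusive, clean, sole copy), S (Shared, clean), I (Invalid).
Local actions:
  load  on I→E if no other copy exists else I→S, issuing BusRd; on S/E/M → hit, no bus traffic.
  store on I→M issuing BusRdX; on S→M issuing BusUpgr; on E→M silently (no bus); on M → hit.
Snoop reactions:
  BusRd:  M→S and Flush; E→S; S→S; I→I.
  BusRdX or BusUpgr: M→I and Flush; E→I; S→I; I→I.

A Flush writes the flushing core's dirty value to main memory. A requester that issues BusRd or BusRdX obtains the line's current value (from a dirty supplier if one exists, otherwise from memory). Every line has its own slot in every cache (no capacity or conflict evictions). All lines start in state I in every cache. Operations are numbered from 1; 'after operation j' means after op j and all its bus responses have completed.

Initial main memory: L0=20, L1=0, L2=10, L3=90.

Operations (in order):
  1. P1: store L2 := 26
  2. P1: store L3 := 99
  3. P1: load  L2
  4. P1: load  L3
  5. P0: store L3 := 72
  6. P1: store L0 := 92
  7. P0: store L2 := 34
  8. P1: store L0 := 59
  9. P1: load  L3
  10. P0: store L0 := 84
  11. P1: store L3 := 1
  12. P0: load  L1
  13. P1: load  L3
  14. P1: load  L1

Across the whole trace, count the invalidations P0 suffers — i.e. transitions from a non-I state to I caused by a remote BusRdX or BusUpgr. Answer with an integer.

invalidations = 1

  op1 P1: store L2 := 26 → I/M on L2; bus BusRdX; mem=10
  op2 P1: store L3 := 99 → I/M on L3; bus BusRdX; mem=90
  op3 P1: load  L2 → I/M on L2; bus (none); mem=10
  op4 P1: load  L3 → I/M on L3; bus (none); mem=90
  op5 P0: store L3 := 72 → M/I on L3; bus BusRdX Flush; mem=99
  op6 P1: store L0 := 92 → I/M on L0; bus BusRdX; mem=20
  op7 P0: store L2 := 34 → M/I on L2; bus BusRdX Flush; mem=26
  op8 P1: store L0 := 59 → I/M on L0; bus (none); mem=20
  op9 P1: load  L3 → S/S on L3; bus BusRd Flush; mem=72
  op10 P0: store L0 := 84 → M/I on L0; bus BusRdX Flush; mem=59
  op11 P1: store L3 := 1 → I/M on L3; bus BusUpgr; mem=72
  op12 P0: load  L1 → E/I on L1; bus BusRd; mem=0
  op13 P1: load  L3 → I/M on L3; bus (none); mem=72
  op14 P1: load  L1 → S/S on L1; bus BusRd; mem=0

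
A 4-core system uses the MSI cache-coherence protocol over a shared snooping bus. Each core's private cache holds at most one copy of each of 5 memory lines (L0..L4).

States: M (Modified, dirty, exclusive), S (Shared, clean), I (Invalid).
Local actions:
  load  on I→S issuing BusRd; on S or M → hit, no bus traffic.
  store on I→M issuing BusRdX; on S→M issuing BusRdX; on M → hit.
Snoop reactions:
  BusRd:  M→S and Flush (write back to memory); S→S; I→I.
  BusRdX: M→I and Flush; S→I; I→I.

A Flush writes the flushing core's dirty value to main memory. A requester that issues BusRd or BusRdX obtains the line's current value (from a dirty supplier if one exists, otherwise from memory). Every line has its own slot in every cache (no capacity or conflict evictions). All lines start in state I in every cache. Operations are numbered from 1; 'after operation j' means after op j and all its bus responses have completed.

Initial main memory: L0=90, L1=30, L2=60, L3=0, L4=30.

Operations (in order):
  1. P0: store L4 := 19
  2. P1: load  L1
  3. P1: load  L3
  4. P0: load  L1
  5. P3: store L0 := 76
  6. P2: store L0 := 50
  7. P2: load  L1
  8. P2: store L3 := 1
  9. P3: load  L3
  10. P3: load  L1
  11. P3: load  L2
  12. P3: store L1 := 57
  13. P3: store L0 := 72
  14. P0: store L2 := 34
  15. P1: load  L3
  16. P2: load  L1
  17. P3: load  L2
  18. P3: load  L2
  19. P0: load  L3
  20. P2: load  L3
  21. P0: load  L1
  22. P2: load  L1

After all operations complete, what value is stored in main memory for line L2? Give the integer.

  op1 P0: store L4 := 19 → M/I/I/I on L4; bus BusRdX; mem=30
  op2 P1: load  L1 → I/S/I/I on L1; bus BusRd; mem=30
  op3 P1: load  L3 → I/S/I/I on L3; bus BusRd; mem=0
  op4 P0: load  L1 → S/S/I/I on L1; bus BusRd; mem=30
  op5 P3: store L0 := 76 → I/I/I/M on L0; bus BusRdX; mem=90
  op6 P2: store L0 := 50 → I/I/M/I on L0; bus BusRdX Flush; mem=76
  op7 P2: load  L1 → S/S/S/I on L1; bus BusRd; mem=30
  op8 P2: store L3 := 1 → I/I/M/I on L3; bus BusRdX; mem=0
  op9 P3: load  L3 → I/I/S/S on L3; bus BusRd Flush; mem=1
  op10 P3: load  L1 → S/S/S/S on L1; bus BusRd; mem=30
  op11 P3: load  L2 → I/I/I/S on L2; bus BusRd; mem=60
  op12 P3: store L1 := 57 → I/I/I/M on L1; bus BusRdX; mem=30
  op13 P3: store L0 := 72 → I/I/I/M on L0; bus BusRdX Flush; mem=50
  op14 P0: store L2 := 34 → M/I/I/I on L2; bus BusRdX; mem=60
  op15 P1: load  L3 → I/S/S/S on L3; bus BusRd; mem=1
  op16 P2: load  L1 → I/I/S/S on L1; bus BusRd Flush; mem=57
  op17 P3: load  L2 → S/I/I/S on L2; bus BusRd Flush; mem=34
  op18 P3: load  L2 → S/I/I/S on L2; bus (none); mem=34
  op19 P0: load  L3 → S/S/S/S on L3; bus BusRd; mem=1
  op20 P2: load  L3 → S/S/S/S on L3; bus (none); mem=1
  op21 P0: load  L1 → S/I/S/S on L1; bus BusRd; mem=57
  op22 P2: load  L1 → S/I/S/S on L1; bus (none); mem=57

memory[L2] = 34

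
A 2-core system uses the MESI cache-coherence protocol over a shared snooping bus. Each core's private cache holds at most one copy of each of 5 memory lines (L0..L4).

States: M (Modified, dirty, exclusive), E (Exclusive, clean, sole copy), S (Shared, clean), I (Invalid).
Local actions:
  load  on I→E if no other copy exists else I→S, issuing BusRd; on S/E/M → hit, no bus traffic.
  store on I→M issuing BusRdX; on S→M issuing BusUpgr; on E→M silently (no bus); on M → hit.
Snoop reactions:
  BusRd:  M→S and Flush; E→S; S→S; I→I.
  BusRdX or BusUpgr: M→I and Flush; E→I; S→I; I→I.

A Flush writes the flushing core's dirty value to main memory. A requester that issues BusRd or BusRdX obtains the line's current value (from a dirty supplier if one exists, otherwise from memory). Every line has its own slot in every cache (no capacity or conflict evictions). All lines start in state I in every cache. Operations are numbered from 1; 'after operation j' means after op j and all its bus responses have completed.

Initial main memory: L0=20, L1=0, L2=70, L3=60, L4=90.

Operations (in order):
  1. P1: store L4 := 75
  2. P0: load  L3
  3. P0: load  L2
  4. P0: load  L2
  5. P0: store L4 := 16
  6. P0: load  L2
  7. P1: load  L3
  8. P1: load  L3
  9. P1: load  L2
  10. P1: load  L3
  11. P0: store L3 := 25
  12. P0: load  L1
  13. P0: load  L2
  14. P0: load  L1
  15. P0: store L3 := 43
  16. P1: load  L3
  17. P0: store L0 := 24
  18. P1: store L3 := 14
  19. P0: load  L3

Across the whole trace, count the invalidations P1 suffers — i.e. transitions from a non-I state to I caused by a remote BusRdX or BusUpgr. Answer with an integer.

[1] P1: store L4 := 75 | P0:I, P1:M(75) | bus: BusRdX
[2] P0: load  L3 | P0:E(60), P1:I | bus: BusRd
[3] P0: load  L2 | P0:E(70), P1:I | bus: BusRd
[4] P0: load  L2 | P0:E(70), P1:I | bus: none
[5] P0: store L4 := 16 | P0:M(16), P1:I | bus: BusRdX,Flush
[6] P0: load  L2 | P0:E(70), P1:I | bus: none
[7] P1: load  L3 | P0:S(60), P1:S(60) | bus: BusRd
[8] P1: load  L3 | P0:S(60), P1:S(60) | bus: none
[9] P1: load  L2 | P0:S(70), P1:S(70) | bus: BusRd
[10] P1: load  L3 | P0:S(60), P1:S(60) | bus: none
[11] P0: store L3 := 25 | P0:M(25), P1:I | bus: BusUpgr
[12] P0: load  L1 | P0:E(0), P1:I | bus: BusRd
[13] P0: load  L2 | P0:S(70), P1:S(70) | bus: none
[14] P0: load  L1 | P0:E(0), P1:I | bus: none
[15] P0: store L3 := 43 | P0:M(43), P1:I | bus: none
[16] P1: load  L3 | P0:S(43), P1:S(43) | bus: BusRd,Flush
[17] P0: store L0 := 24 | P0:M(24), P1:I | bus: BusRdX
[18] P1: store L3 := 14 | P0:I, P1:M(14) | bus: BusUpgr
[19] P0: load  L3 | P0:S(14), P1:S(14) | bus: BusRd,Flush

invalidations = 2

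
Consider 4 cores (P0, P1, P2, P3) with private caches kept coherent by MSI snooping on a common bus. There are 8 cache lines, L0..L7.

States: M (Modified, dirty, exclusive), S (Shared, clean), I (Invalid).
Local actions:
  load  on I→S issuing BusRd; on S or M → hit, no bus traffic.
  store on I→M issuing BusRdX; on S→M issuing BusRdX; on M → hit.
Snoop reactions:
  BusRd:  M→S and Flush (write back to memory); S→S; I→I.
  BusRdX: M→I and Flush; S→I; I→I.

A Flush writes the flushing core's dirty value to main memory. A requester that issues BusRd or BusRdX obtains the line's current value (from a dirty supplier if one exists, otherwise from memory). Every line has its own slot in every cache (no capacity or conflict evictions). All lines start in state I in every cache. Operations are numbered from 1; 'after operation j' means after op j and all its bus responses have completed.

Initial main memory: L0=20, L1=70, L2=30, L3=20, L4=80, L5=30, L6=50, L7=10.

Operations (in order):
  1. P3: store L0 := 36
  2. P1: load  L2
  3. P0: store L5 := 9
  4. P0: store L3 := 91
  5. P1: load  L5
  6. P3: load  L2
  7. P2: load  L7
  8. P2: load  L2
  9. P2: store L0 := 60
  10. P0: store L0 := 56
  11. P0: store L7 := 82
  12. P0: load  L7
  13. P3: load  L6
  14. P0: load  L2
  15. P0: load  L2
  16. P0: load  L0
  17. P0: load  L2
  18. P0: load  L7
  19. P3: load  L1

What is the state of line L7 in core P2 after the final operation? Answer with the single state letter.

state = I

1. P3: store L0 := 36  bus=[BusRdX]  L0: P0=I P1=I P2=I P3=M  mem[L0]=20
2. P1: load  L2  bus=[BusRd]  L2: P0=I P1=S P2=I P3=I  mem[L2]=30
3. P0: store L5 := 9  bus=[BusRdX]  L5: P0=M P1=I P2=I P3=I  mem[L5]=30
4. P0: store L3 := 91  bus=[BusRdX]  L3: P0=M P1=I P2=I P3=I  mem[L3]=20
5. P1: load  L5  bus=[BusRd,Flush]  L5: P0=S P1=S P2=I P3=I  mem[L5]=9
6. P3: load  L2  bus=[BusRd]  L2: P0=I P1=S P2=I P3=S  mem[L2]=30
7. P2: load  L7  bus=[BusRd]  L7: P0=I P1=I P2=S P3=I  mem[L7]=10
8. P2: load  L2  bus=[BusRd]  L2: P0=I P1=S P2=S P3=S  mem[L2]=30
9. P2: store L0 := 60  bus=[BusRdX,Flush]  L0: P0=I P1=I P2=M P3=I  mem[L0]=36
10. P0: store L0 := 56  bus=[BusRdX,Flush]  L0: P0=M P1=I P2=I P3=I  mem[L0]=60
11. P0: store L7 := 82  bus=[BusRdX]  L7: P0=M P1=I P2=I P3=I  mem[L7]=10
12. P0: load  L7  bus=[-]  L7: P0=M P1=I P2=I P3=I  mem[L7]=10
13. P3: load  L6  bus=[BusRd]  L6: P0=I P1=I P2=I P3=S  mem[L6]=50
14. P0: load  L2  bus=[BusRd]  L2: P0=S P1=S P2=S P3=S  mem[L2]=30
15. P0: load  L2  bus=[-]  L2: P0=S P1=S P2=S P3=S  mem[L2]=30
16. P0: load  L0  bus=[-]  L0: P0=M P1=I P2=I P3=I  mem[L0]=60
17. P0: load  L2  bus=[-]  L2: P0=S P1=S P2=S P3=S  mem[L2]=30
18. P0: load  L7  bus=[-]  L7: P0=M P1=I P2=I P3=I  mem[L7]=10
19. P3: load  L1  bus=[BusRd]  L1: P0=I P1=I P2=I P3=S  mem[L1]=70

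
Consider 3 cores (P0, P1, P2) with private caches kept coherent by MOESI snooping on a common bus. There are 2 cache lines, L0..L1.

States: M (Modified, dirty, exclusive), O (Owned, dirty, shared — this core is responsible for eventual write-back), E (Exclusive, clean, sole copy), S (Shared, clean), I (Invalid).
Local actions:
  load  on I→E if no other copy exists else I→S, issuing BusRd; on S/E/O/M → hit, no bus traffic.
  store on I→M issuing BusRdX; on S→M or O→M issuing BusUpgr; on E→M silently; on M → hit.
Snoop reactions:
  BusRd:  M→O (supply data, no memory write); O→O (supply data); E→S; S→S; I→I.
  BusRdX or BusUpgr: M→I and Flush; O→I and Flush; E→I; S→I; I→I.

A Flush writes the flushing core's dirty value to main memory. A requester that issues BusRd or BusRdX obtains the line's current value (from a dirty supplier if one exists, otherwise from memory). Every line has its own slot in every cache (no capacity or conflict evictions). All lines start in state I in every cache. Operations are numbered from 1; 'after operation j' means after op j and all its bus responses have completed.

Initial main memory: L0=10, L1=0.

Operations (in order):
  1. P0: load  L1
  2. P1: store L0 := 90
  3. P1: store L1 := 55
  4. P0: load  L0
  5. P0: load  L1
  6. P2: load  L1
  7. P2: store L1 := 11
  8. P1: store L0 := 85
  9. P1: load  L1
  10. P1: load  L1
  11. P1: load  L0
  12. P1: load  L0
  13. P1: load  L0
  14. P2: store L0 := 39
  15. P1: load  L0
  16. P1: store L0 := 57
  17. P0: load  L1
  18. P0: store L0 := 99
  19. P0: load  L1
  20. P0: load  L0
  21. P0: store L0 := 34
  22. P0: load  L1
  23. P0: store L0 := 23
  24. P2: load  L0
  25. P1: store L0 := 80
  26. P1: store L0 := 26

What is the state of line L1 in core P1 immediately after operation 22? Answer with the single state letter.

1. P0: load  L1  bus=[BusRd]  L1: P0=E P1=I P2=I  mem[L1]=0
2. P1: store L0 := 90  bus=[BusRdX]  L0: P0=I P1=M P2=I  mem[L0]=10
3. P1: store L1 := 55  bus=[BusRdX]  L1: P0=I P1=M P2=I  mem[L1]=0
4. P0: load  L0  bus=[BusRd]  L0: P0=S P1=O P2=I  mem[L0]=10
5. P0: load  L1  bus=[BusRd]  L1: P0=S P1=O P2=I  mem[L1]=0
6. P2: load  L1  bus=[BusRd]  L1: P0=S P1=O P2=S  mem[L1]=0
7. P2: store L1 := 11  bus=[BusUpgr,Flush]  L1: P0=I P1=I P2=M  mem[L1]=55
8. P1: store L0 := 85  bus=[BusUpgr]  L0: P0=I P1=M P2=I  mem[L0]=10
9. P1: load  L1  bus=[BusRd]  L1: P0=I P1=S P2=O  mem[L1]=55
10. P1: load  L1  bus=[-]  L1: P0=I P1=S P2=O  mem[L1]=55
11. P1: load  L0  bus=[-]  L0: P0=I P1=M P2=I  mem[L0]=10
12. P1: load  L0  bus=[-]  L0: P0=I P1=M P2=I  mem[L0]=10
13. P1: load  L0  bus=[-]  L0: P0=I P1=M P2=I  mem[L0]=10
14. P2: store L0 := 39  bus=[BusRdX,Flush]  L0: P0=I P1=I P2=M  mem[L0]=85
15. P1: load  L0  bus=[BusRd]  L0: P0=I P1=S P2=O  mem[L0]=85
16. P1: store L0 := 57  bus=[BusUpgr,Flush]  L0: P0=I P1=M P2=I  mem[L0]=39
17. P0: load  L1  bus=[BusRd]  L1: P0=S P1=S P2=O  mem[L1]=55
18. P0: store L0 := 99  bus=[BusRdX,Flush]  L0: P0=M P1=I P2=I  mem[L0]=57
19. P0: load  L1  bus=[-]  L1: P0=S P1=S P2=O  mem[L1]=55
20. P0: load  L0  bus=[-]  L0: P0=M P1=I P2=I  mem[L0]=57
21. P0: store L0 := 34  bus=[-]  L0: P0=M P1=I P2=I  mem[L0]=57
22. P0: load  L1  bus=[-]  L1: P0=S P1=S P2=O  mem[L1]=55
23. P0: store L0 := 23  bus=[-]  L0: P0=M P1=I P2=I  mem[L0]=57
24. P2: load  L0  bus=[BusRd]  L0: P0=O P1=I P2=S  mem[L0]=57
25. P1: store L0 := 80  bus=[BusRdX,Flush]  L0: P0=I P1=M P2=I  mem[L0]=23
26. P1: store L0 := 26  bus=[-]  L0: P0=I P1=M P2=I  mem[L0]=23

state = S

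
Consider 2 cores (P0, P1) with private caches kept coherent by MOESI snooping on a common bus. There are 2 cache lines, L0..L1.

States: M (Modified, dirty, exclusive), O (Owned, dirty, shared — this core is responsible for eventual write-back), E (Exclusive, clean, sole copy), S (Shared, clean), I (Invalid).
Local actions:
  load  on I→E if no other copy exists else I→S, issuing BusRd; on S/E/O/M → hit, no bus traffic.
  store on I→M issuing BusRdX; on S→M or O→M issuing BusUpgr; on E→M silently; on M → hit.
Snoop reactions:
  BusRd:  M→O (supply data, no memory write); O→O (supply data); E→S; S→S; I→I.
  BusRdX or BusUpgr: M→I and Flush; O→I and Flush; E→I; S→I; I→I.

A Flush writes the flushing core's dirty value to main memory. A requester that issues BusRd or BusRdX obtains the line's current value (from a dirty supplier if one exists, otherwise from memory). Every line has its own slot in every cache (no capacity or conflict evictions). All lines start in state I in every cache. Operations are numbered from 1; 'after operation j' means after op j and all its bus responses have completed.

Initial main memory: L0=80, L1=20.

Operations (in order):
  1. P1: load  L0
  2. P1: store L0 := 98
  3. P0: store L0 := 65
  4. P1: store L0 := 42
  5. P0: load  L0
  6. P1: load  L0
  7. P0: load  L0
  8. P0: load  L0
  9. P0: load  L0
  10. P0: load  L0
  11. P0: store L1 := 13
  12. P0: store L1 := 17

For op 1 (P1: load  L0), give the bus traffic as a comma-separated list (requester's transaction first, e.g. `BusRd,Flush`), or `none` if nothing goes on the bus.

step 1: P1: load  L0  ⟶  IE  (L0)  txn=BusRd  M[L0]=80
step 2: P1: store L0 := 98  ⟶  IM  (L0)  txn=∅  M[L0]=80
step 3: P0: store L0 := 65  ⟶  MI  (L0)  txn=BusRdX+Flush  M[L0]=98
step 4: P1: store L0 := 42  ⟶  IM  (L0)  txn=BusRdX+Flush  M[L0]=65
step 5: P0: load  L0  ⟶  SO  (L0)  txn=BusRd  M[L0]=65
step 6: P1: load  L0  ⟶  SO  (L0)  txn=∅  M[L0]=65
step 7: P0: load  L0  ⟶  SO  (L0)  txn=∅  M[L0]=65
step 8: P0: load  L0  ⟶  SO  (L0)  txn=∅  M[L0]=65
step 9: P0: load  L0  ⟶  SO  (L0)  txn=∅  M[L0]=65
step 10: P0: load  L0  ⟶  SO  (L0)  txn=∅  M[L0]=65
step 11: P0: store L1 := 13  ⟶  MI  (L1)  txn=BusRdX  M[L1]=20
step 12: P0: store L1 := 17  ⟶  MI  (L1)  txn=∅  M[L1]=20

bus = BusRd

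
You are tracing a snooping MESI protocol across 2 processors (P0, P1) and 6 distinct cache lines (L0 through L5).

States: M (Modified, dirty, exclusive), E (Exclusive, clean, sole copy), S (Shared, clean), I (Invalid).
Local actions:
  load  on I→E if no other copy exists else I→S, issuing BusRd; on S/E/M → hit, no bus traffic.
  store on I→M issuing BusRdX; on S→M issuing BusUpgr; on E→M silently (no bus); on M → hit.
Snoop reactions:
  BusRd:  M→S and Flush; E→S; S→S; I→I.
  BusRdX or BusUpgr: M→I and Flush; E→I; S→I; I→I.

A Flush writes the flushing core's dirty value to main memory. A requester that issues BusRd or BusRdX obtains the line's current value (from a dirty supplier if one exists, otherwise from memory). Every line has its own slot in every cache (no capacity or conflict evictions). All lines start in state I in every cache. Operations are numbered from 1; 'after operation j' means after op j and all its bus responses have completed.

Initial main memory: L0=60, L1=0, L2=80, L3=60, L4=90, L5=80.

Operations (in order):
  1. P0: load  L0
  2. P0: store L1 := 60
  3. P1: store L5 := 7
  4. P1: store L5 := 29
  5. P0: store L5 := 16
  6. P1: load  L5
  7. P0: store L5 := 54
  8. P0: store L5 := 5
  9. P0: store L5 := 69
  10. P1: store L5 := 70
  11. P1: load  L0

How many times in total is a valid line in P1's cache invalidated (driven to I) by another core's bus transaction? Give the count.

invalidations = 2

step 1: P0: load  L0  ⟶  EI  (L0)  txn=BusRd  M[L0]=60
step 2: P0: store L1 := 60  ⟶  MI  (L1)  txn=BusRdX  M[L1]=0
step 3: P1: store L5 := 7  ⟶  IM  (L5)  txn=BusRdX  M[L5]=80
step 4: P1: store L5 := 29  ⟶  IM  (L5)  txn=∅  M[L5]=80
step 5: P0: store L5 := 16  ⟶  MI  (L5)  txn=BusRdX+Flush  M[L5]=29
step 6: P1: load  L5  ⟶  SS  (L5)  txn=BusRd+Flush  M[L5]=16
step 7: P0: store L5 := 54  ⟶  MI  (L5)  txn=BusUpgr  M[L5]=16
step 8: P0: store L5 := 5  ⟶  MI  (L5)  txn=∅  M[L5]=16
step 9: P0: store L5 := 69  ⟶  MI  (L5)  txn=∅  M[L5]=16
step 10: P1: store L5 := 70  ⟶  IM  (L5)  txn=BusRdX+Flush  M[L5]=69
step 11: P1: load  L0  ⟶  SS  (L0)  txn=BusRd  M[L0]=60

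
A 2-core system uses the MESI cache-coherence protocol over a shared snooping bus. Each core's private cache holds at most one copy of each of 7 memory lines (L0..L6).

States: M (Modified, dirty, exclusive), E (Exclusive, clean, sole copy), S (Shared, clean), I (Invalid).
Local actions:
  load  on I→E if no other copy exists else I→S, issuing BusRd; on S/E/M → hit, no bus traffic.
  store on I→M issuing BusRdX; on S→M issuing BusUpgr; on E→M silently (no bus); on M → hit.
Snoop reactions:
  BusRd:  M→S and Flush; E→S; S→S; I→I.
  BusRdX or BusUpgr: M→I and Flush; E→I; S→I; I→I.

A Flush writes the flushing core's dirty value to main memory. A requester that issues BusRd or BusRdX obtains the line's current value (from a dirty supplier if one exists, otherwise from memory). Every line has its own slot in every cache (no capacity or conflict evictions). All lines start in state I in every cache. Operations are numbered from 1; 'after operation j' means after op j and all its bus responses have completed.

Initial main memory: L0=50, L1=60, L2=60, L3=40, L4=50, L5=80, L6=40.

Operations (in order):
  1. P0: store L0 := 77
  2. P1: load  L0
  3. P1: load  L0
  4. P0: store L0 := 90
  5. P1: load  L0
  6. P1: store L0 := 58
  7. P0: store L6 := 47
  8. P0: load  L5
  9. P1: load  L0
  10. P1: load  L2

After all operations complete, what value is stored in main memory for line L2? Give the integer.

memory[L2] = 60

[1] P0: store L0 := 77 | P0:M(77), P1:I | bus: BusRdX
[2] P1: load  L0 | P0:S(77), P1:S(77) | bus: BusRd,Flush
[3] P1: load  L0 | P0:S(77), P1:S(77) | bus: none
[4] P0: store L0 := 90 | P0:M(90), P1:I | bus: BusUpgr
[5] P1: load  L0 | P0:S(90), P1:S(90) | bus: BusRd,Flush
[6] P1: store L0 := 58 | P0:I, P1:M(58) | bus: BusUpgr
[7] P0: store L6 := 47 | P0:M(47), P1:I | bus: BusRdX
[8] P0: load  L5 | P0:E(80), P1:I | bus: BusRd
[9] P1: load  L0 | P0:I, P1:M(58) | bus: none
[10] P1: load  L2 | P0:I, P1:E(60) | bus: BusRd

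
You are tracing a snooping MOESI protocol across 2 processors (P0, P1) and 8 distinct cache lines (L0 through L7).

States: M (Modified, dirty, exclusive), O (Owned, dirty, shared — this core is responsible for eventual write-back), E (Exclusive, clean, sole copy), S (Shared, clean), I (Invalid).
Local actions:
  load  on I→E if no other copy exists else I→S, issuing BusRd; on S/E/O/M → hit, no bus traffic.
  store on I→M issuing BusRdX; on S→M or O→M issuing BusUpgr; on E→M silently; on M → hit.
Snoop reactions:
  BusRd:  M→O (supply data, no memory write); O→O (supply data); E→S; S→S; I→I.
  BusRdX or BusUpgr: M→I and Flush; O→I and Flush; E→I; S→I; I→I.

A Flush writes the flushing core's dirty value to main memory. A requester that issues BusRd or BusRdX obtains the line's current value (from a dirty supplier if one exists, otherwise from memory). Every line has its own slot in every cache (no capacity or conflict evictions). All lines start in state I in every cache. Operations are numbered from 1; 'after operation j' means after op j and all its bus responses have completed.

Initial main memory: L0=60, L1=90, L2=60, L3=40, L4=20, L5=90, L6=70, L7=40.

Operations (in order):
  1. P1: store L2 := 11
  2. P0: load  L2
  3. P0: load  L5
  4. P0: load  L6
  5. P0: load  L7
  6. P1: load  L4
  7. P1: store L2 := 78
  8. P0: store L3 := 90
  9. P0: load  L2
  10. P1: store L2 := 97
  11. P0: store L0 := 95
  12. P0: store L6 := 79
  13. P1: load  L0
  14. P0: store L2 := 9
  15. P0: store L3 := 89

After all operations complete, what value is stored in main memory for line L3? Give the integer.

memory[L3] = 40

1. P1: store L2 := 11  bus=[BusRdX]  L2: P0=I P1=M  mem[L2]=60
2. P0: load  L2  bus=[BusRd]  L2: P0=S P1=O  mem[L2]=60
3. P0: load  L5  bus=[BusRd]  L5: P0=E P1=I  mem[L5]=90
4. P0: load  L6  bus=[BusRd]  L6: P0=E P1=I  mem[L6]=70
5. P0: load  L7  bus=[BusRd]  L7: P0=E P1=I  mem[L7]=40
6. P1: load  L4  bus=[BusRd]  L4: P0=I P1=E  mem[L4]=20
7. P1: store L2 := 78  bus=[BusUpgr]  L2: P0=I P1=M  mem[L2]=60
8. P0: store L3 := 90  bus=[BusRdX]  L3: P0=M P1=I  mem[L3]=40
9. P0: load  L2  bus=[BusRd]  L2: P0=S P1=O  mem[L2]=60
10. P1: store L2 := 97  bus=[BusUpgr]  L2: P0=I P1=M  mem[L2]=60
11. P0: store L0 := 95  bus=[BusRdX]  L0: P0=M P1=I  mem[L0]=60
12. P0: store L6 := 79  bus=[-]  L6: P0=M P1=I  mem[L6]=70
13. P1: load  L0  bus=[BusRd]  L0: P0=O P1=S  mem[L0]=60
14. P0: store L2 := 9  bus=[BusRdX,Flush]  L2: P0=M P1=I  mem[L2]=97
15. P0: store L3 := 89  bus=[-]  L3: P0=M P1=I  mem[L3]=40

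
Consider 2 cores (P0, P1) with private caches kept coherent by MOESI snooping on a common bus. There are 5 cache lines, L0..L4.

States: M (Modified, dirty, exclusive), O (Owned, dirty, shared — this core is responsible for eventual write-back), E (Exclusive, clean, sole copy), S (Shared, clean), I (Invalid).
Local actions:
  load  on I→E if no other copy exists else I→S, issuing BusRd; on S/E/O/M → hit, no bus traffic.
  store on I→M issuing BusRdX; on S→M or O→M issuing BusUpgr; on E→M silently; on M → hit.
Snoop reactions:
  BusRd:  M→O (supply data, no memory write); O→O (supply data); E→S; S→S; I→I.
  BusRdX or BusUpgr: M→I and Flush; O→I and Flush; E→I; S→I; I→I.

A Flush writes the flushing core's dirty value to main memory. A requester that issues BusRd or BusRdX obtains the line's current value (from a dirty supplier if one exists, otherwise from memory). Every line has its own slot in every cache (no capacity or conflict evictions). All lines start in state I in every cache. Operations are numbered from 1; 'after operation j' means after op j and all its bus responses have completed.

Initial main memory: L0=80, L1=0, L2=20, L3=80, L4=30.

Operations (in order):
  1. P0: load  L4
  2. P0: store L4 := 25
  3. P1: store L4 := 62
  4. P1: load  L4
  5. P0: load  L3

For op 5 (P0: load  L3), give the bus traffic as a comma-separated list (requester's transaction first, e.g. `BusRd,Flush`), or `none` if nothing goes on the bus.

[1] P0: load  L4 | P0:E(30), P1:I | bus: BusRd
[2] P0: store L4 := 25 | P0:M(25), P1:I | bus: none
[3] P1: store L4 := 62 | P0:I, P1:M(62) | bus: BusRdX,Flush
[4] P1: load  L4 | P0:I, P1:M(62) | bus: none
[5] P0: load  L3 | P0:E(80), P1:I | bus: BusRd

bus = BusRd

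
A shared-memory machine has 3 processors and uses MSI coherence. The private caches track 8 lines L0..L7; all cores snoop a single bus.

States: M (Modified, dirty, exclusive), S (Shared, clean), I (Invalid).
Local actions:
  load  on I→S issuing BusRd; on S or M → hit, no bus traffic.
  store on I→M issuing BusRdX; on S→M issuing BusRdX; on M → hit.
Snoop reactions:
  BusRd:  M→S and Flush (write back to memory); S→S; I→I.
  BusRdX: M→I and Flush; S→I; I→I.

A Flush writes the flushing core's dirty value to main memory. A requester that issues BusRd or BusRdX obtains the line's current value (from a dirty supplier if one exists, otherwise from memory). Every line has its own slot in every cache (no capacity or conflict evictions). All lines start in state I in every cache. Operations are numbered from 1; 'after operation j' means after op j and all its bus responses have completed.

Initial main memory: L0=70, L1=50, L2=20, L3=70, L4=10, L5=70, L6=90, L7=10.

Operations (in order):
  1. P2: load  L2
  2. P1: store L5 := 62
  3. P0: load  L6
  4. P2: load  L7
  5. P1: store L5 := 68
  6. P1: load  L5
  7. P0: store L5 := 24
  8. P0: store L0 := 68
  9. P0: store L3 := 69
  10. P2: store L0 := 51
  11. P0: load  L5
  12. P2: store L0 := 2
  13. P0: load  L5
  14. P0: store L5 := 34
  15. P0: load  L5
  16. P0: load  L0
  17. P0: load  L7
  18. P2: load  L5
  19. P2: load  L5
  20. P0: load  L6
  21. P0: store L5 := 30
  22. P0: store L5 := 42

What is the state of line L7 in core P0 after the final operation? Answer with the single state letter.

state = S

[1] P2: load  L2 | P0:I, P1:I, P2:S(20) | bus: BusRd
[2] P1: store L5 := 62 | P0:I, P1:M(62), P2:I | bus: BusRdX
[3] P0: load  L6 | P0:S(90), P1:I, P2:I | bus: BusRd
[4] P2: load  L7 | P0:I, P1:I, P2:S(10) | bus: BusRd
[5] P1: store L5 := 68 | P0:I, P1:M(68), P2:I | bus: none
[6] P1: load  L5 | P0:I, P1:M(68), P2:I | bus: none
[7] P0: store L5 := 24 | P0:M(24), P1:I, P2:I | bus: BusRdX,Flush
[8] P0: store L0 := 68 | P0:M(68), P1:I, P2:I | bus: BusRdX
[9] P0: store L3 := 69 | P0:M(69), P1:I, P2:I | bus: BusRdX
[10] P2: store L0 := 51 | P0:I, P1:I, P2:M(51) | bus: BusRdX,Flush
[11] P0: load  L5 | P0:M(24), P1:I, P2:I | bus: none
[12] P2: store L0 := 2 | P0:I, P1:I, P2:M(2) | bus: none
[13] P0: load  L5 | P0:M(24), P1:I, P2:I | bus: none
[14] P0: store L5 := 34 | P0:M(34), P1:I, P2:I | bus: none
[15] P0: load  L5 | P0:M(34), P1:I, P2:I | bus: none
[16] P0: load  L0 | P0:S(2), P1:I, P2:S(2) | bus: BusRd,Flush
[17] P0: load  L7 | P0:S(10), P1:I, P2:S(10) | bus: BusRd
[18] P2: load  L5 | P0:S(34), P1:I, P2:S(34) | bus: BusRd,Flush
[19] P2: load  L5 | P0:S(34), P1:I, P2:S(34) | bus: none
[20] P0: load  L6 | P0:S(90), P1:I, P2:I | bus: none
[21] P0: store L5 := 30 | P0:M(30), P1:I, P2:I | bus: BusRdX
[22] P0: store L5 := 42 | P0:M(42), P1:I, P2:I | bus: none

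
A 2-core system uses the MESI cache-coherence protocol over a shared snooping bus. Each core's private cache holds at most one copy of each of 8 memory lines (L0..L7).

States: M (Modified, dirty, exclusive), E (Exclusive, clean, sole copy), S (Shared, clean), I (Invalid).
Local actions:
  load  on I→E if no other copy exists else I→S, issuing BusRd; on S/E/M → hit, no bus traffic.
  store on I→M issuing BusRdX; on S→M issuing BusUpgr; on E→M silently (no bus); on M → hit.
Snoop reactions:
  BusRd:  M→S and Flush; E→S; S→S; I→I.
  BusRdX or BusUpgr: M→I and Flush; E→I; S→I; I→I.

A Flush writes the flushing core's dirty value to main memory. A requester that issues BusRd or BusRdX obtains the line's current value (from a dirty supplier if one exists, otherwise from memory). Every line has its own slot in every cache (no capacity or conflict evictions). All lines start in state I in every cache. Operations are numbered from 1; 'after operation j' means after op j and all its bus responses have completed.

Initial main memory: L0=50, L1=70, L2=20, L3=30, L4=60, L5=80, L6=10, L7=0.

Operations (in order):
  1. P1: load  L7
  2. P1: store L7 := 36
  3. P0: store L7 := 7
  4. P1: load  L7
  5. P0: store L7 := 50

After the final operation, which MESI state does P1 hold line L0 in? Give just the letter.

1. P1: load  L7  bus=[BusRd]  L7: P0=I P1=E  mem[L7]=0
2. P1: store L7 := 36  bus=[-]  L7: P0=I P1=M  mem[L7]=0
3. P0: store L7 := 7  bus=[BusRdX,Flush]  L7: P0=M P1=I  mem[L7]=36
4. P1: load  L7  bus=[BusRd,Flush]  L7: P0=S P1=S  mem[L7]=7
5. P0: store L7 := 50  bus=[BusUpgr]  L7: P0=M P1=I  mem[L7]=7

state = I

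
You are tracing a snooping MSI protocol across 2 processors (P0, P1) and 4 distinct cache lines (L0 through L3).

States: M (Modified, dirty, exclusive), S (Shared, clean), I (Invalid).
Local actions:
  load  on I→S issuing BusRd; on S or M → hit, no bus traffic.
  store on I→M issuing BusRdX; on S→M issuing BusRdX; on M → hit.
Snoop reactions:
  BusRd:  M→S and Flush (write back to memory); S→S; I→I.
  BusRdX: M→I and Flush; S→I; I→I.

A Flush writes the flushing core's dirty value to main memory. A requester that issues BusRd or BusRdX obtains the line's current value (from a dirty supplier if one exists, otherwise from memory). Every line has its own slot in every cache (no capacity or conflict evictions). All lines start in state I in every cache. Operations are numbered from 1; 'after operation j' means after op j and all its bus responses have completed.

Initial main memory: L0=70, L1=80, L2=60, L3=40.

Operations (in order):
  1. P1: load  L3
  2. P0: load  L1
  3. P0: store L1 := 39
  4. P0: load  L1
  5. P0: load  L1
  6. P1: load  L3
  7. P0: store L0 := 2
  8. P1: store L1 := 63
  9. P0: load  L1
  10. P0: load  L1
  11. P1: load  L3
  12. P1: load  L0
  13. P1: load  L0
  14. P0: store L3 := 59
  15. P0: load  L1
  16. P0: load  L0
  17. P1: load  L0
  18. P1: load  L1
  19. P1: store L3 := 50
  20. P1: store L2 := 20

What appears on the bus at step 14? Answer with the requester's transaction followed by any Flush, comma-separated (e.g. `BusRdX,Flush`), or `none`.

step 1: P1: load  L3  ⟶  IS  (L3)  txn=BusRd  M[L3]=40
step 2: P0: load  L1  ⟶  SI  (L1)  txn=BusRd  M[L1]=80
step 3: P0: store L1 := 39  ⟶  MI  (L1)  txn=BusRdX  M[L1]=80
step 4: P0: load  L1  ⟶  MI  (L1)  txn=∅  M[L1]=80
step 5: P0: load  L1  ⟶  MI  (L1)  txn=∅  M[L1]=80
step 6: P1: load  L3  ⟶  IS  (L3)  txn=∅  M[L3]=40
step 7: P0: store L0 := 2  ⟶  MI  (L0)  txn=BusRdX  M[L0]=70
step 8: P1: store L1 := 63  ⟶  IM  (L1)  txn=BusRdX+Flush  M[L1]=39
step 9: P0: load  L1  ⟶  SS  (L1)  txn=BusRd+Flush  M[L1]=63
step 10: P0: load  L1  ⟶  SS  (L1)  txn=∅  M[L1]=63
step 11: P1: load  L3  ⟶  IS  (L3)  txn=∅  M[L3]=40
step 12: P1: load  L0  ⟶  SS  (L0)  txn=BusRd+Flush  M[L0]=2
step 13: P1: load  L0  ⟶  SS  (L0)  txn=∅  M[L0]=2
step 14: P0: store L3 := 59  ⟶  MI  (L3)  txn=BusRdX  M[L3]=40
step 15: P0: load  L1  ⟶  SS  (L1)  txn=∅  M[L1]=63
step 16: P0: load  L0  ⟶  SS  (L0)  txn=∅  M[L0]=2
step 17: P1: load  L0  ⟶  SS  (L0)  txn=∅  M[L0]=2
step 18: P1: load  L1  ⟶  SS  (L1)  txn=∅  M[L1]=63
step 19: P1: store L3 := 50  ⟶  IM  (L3)  txn=BusRdX+Flush  M[L3]=59
step 20: P1: store L2 := 20  ⟶  IM  (L2)  txn=BusRdX  M[L2]=60

bus = BusRdX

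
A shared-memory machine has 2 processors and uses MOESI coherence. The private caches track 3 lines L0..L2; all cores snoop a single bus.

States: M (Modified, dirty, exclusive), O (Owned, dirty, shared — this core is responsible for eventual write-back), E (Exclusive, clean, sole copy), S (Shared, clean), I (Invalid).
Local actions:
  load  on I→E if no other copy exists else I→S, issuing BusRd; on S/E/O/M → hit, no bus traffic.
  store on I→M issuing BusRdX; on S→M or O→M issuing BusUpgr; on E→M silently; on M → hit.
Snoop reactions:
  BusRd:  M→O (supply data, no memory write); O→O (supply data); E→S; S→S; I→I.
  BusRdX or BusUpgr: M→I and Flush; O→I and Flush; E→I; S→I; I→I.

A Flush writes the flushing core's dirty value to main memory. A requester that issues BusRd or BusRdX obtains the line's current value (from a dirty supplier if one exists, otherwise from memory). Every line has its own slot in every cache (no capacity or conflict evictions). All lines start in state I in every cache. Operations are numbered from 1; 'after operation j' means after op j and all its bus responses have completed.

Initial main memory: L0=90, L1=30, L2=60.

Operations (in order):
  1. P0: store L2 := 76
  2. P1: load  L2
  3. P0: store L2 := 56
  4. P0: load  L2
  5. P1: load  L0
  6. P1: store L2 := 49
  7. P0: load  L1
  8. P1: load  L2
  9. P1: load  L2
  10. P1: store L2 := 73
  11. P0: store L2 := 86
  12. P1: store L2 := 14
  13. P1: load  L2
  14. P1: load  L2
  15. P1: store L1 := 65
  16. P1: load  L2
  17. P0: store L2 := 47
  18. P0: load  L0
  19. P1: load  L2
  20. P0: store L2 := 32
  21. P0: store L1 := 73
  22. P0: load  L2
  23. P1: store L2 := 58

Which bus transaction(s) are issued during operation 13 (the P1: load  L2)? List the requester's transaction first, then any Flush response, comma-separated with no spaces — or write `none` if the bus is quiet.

bus = none

  op1 P0: store L2 := 76 → M/I on L2; bus BusRdX; mem=60
  op2 P1: load  L2 → O/S on L2; bus BusRd; mem=60
  op3 P0: store L2 := 56 → M/I on L2; bus BusUpgr; mem=60
  op4 P0: load  L2 → M/I on L2; bus (none); mem=60
  op5 P1: load  L0 → I/E on L0; bus BusRd; mem=90
  op6 P1: store L2 := 49 → I/M on L2; bus BusRdX Flush; mem=56
  op7 P0: load  L1 → E/I on L1; bus BusRd; mem=30
  op8 P1: load  L2 → I/M on L2; bus (none); mem=56
  op9 P1: load  L2 → I/M on L2; bus (none); mem=56
  op10 P1: store L2 := 73 → I/M on L2; bus (none); mem=56
  op11 P0: store L2 := 86 → M/I on L2; bus BusRdX Flush; mem=73
  op12 P1: store L2 := 14 → I/M on L2; bus BusRdX Flush; mem=86
  op13 P1: load  L2 → I/M on L2; bus (none); mem=86
  op14 P1: load  L2 → I/M on L2; bus (none); mem=86
  op15 P1: store L1 := 65 → I/M on L1; bus BusRdX; mem=30
  op16 P1: load  L2 → I/M on L2; bus (none); mem=86
  op17 P0: store L2 := 47 → M/I on L2; bus BusRdX Flush; mem=14
  op18 P0: load  L0 → S/S on L0; bus BusRd; mem=90
  op19 P1: load  L2 → O/S on L2; bus BusRd; mem=14
  op20 P0: store L2 := 32 → M/I on L2; bus BusUpgr; mem=14
  op21 P0: store L1 := 73 → M/I on L1; bus BusRdX Flush; mem=65
  op22 P0: load  L2 → M/I on L2; bus (none); mem=14
  op23 P1: store L2 := 58 → I/M on L2; bus BusRdX Flush; mem=32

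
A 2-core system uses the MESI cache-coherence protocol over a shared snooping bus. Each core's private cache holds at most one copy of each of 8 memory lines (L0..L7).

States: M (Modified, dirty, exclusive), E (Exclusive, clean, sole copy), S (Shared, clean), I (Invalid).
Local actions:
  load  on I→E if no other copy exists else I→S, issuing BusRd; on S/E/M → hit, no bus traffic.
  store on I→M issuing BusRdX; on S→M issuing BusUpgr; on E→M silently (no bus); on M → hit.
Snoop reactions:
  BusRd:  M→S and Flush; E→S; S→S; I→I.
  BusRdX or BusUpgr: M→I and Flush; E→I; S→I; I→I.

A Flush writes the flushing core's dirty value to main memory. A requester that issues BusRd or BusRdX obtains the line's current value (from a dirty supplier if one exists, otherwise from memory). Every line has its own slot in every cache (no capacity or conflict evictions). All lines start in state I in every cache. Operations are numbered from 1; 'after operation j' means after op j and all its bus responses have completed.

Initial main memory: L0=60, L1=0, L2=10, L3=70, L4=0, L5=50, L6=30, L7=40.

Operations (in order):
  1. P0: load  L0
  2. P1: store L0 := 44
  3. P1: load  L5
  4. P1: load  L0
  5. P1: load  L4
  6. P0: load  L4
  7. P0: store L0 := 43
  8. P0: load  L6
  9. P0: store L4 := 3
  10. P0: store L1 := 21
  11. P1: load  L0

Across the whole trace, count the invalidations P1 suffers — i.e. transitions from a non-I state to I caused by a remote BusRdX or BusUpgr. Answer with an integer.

[1] P0: load  L0 | P0:E(60), P1:I | bus: BusRd
[2] P1: store L0 := 44 | P0:I, P1:M(44) | bus: BusRdX
[3] P1: load  L5 | P0:I, P1:E(50) | bus: BusRd
[4] P1: load  L0 | P0:I, P1:M(44) | bus: none
[5] P1: load  L4 | P0:I, P1:E(0) | bus: BusRd
[6] P0: load  L4 | P0:S(0), P1:S(0) | bus: BusRd
[7] P0: store L0 := 43 | P0:M(43), P1:I | bus: BusRdX,Flush
[8] P0: load  L6 | P0:E(30), P1:I | bus: BusRd
[9] P0: store L4 := 3 | P0:M(3), P1:I | bus: BusUpgr
[10] P0: store L1 := 21 | P0:M(21), P1:I | bus: BusRdX
[11] P1: load  L0 | P0:S(43), P1:S(43) | bus: BusRd,Flush

invalidations = 2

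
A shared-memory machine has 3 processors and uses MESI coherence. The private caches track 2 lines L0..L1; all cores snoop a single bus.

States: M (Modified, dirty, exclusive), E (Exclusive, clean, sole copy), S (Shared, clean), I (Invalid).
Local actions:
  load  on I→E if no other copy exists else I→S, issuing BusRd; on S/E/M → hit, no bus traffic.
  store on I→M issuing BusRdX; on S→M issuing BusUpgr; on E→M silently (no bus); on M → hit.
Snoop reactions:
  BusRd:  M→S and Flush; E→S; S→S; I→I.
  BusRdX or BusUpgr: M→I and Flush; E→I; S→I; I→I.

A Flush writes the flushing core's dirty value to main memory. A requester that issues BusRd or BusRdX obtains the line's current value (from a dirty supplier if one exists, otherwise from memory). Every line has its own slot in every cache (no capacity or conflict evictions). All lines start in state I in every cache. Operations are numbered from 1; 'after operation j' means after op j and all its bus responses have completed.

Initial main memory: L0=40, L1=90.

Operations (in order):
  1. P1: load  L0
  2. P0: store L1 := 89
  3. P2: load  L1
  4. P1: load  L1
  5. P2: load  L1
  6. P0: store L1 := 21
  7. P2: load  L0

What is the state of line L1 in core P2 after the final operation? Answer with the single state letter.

state = I

step 1: P1: load  L0  ⟶  IEI  (L0)  txn=BusRd  M[L0]=40
step 2: P0: store L1 := 89  ⟶  MII  (L1)  txn=BusRdX  M[L1]=90
step 3: P2: load  L1  ⟶  SIS  (L1)  txn=BusRd+Flush  M[L1]=89
step 4: P1: load  L1  ⟶  SSS  (L1)  txn=BusRd  M[L1]=89
step 5: P2: load  L1  ⟶  SSS  (L1)  txn=∅  M[L1]=89
step 6: P0: store L1 := 21  ⟶  MII  (L1)  txn=BusUpgr  M[L1]=89
step 7: P2: load  L0  ⟶  ISS  (L0)  txn=BusRd  M[L0]=40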